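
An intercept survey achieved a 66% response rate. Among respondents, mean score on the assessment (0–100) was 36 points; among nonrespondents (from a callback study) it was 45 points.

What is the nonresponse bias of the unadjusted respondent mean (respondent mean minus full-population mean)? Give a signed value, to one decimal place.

-3.1

Nonresponse fraction = 1 − 0.66 = 0.34.
Bias = (nonresponse fraction) × (respondent mean − nonrespondent mean)
     = 0.34 × (36 − 45) = 0.34 × -9 = -3.06.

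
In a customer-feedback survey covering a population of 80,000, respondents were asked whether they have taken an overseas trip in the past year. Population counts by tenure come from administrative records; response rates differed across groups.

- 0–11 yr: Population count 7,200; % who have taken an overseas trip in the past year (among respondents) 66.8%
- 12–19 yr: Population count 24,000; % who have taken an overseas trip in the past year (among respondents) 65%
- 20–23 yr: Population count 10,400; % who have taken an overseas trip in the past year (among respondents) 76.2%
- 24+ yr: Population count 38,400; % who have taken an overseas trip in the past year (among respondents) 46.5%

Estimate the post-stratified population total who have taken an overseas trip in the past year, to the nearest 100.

Each cell contributes its population count × the respondent rate:
  0–11 yr: 7,200 × 66.8% = 4809.6
  12–19 yr: 24,000 × 65% = 15,600
  20–23 yr: 10,400 × 76.2% = 7924.8
  24+ yr: 38,400 × 46.5% = 17,856
Estimated total = 46190.4 → 46,200.

46,200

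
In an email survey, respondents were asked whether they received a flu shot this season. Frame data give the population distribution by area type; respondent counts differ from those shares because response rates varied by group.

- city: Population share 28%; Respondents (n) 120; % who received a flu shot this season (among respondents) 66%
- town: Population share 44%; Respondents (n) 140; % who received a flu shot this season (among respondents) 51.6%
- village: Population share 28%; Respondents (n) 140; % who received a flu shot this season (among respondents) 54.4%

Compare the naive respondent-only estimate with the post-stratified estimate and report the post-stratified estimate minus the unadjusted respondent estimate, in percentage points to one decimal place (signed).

Without adjustment, the pooled respondent share is:
  (120/400)×66 + (140/400)×51.6 + (140/400)×54.4 = 56.9%
Post-stratified estimate weights by population shares:
  0.28×66 + 0.44×51.6 + 0.28×54.4 = 56.416%
Difference = 56.416 − 56.9 = -0.484 pp.

-0.5 percentage points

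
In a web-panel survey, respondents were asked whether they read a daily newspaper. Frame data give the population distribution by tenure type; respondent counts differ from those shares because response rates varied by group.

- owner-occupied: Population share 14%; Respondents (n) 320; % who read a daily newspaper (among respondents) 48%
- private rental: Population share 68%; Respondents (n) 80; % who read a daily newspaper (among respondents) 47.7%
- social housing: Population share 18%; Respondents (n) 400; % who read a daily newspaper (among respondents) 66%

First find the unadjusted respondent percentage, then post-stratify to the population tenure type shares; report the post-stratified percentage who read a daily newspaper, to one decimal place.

51.0%

Naive respondent-only estimate (weights = respondent counts):
  (320/800)×48 + (80/800)×47.7 + (400/800)×66 = 56.97%
Post-stratified estimate weights by population shares:
  0.14×48 + 0.68×47.7 + 0.18×66 = 51.036%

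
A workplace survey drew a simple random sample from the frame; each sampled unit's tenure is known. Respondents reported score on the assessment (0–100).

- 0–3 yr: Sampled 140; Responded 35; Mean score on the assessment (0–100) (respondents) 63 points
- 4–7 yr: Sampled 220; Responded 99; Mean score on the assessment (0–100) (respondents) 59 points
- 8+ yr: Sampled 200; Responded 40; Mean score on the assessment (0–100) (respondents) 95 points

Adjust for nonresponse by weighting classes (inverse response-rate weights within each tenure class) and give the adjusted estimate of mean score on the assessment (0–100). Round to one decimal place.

72.9

Response rates by class: 0–3 yr 35/140 = 25%, 4–7 yr 99/220 = 45%, 8+ yr 40/200 = 20%.
Weighting each respondent by the inverse class response rate inflates each class back to its sampled size, so the class weight is n_sampled:
  0–3 yr: 140 × 63 = 8820
  4–7 yr: 220 × 59 = 12,980
  8+ yr: 200 × 95 = 19,000
Adjusted estimate = 40,800 / 560 = 72.8571 → 72.9.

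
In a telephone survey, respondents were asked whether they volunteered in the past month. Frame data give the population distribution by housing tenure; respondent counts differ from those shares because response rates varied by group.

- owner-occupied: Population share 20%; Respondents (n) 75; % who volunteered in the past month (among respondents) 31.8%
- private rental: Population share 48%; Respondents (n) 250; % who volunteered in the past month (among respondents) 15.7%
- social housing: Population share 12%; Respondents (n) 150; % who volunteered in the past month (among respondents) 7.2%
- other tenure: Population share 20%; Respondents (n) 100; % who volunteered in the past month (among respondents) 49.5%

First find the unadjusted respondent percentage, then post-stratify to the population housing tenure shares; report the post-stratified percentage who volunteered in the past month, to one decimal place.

24.7%

Without adjustment, the pooled respondent share is:
  (75/575)×31.8 + (250/575)×15.7 + (150/575)×7.2 + (100/575)×49.5 = 21.4609%
Reweighting by population housing tenure shares:
  0.2×31.8 + 0.48×15.7 + 0.12×7.2 + 0.2×49.5 = 24.66%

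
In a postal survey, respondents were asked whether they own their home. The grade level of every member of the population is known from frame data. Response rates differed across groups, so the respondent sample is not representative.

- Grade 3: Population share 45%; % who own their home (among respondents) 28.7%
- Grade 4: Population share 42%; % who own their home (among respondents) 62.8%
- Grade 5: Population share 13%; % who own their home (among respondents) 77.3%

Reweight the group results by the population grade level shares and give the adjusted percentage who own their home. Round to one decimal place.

Post-stratification weights by population share, not respondent share:
  Grade 3: 0.45 × 28.7 = 12.915
  Grade 4: 0.42 × 62.8 = 26.376
  Grade 5: 0.13 × 77.3 = 10.049
Post-stratified estimate = 49.34 → 49.3%.

49.3%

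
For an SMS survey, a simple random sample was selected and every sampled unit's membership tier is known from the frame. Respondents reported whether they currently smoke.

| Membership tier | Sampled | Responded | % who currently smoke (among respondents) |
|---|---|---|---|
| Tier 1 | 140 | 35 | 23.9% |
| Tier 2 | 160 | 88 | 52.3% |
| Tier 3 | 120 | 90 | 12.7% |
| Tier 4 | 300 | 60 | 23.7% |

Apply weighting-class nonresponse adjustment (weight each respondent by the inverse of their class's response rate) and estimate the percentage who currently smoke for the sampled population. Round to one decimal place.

Response rates by class: Tier 1 35/140 = 25%, Tier 2 88/160 = 55%, Tier 3 90/120 = 75%, Tier 4 60/300 = 20%.
With weight = n_sampled/n_responded per class, the weighted class total is n_sampled:
  Tier 1: 140 × 23.9 = 3346
  Tier 2: 160 × 52.3 = 8368
  Tier 3: 120 × 12.7 = 1524
  Tier 4: 300 × 23.7 = 7110
Adjusted estimate = 20,348 / 720 = 28.2611 → 28.3%.

28.3%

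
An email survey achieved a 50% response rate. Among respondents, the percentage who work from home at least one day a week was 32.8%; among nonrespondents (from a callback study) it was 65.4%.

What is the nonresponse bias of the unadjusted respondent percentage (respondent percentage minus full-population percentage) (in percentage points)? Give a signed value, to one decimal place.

-16.3 percentage points

Nonresponse fraction = 1 − 0.5 = 0.5.
Bias = (nonresponse fraction) × (respondent percentage − nonrespondent percentage)
     = 0.5 × (32.8 − 65.4) = 0.5 × -32.6 = -16.3.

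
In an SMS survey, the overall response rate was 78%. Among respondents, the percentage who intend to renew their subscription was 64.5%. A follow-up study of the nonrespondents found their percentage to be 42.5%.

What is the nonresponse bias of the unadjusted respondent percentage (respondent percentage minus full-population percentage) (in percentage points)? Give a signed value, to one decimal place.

+4.8 percentage points

Nonresponse fraction = 1 − 0.78 = 0.22.
Bias = (nonresponse fraction) × (respondent percentage − nonrespondent percentage)
     = 0.22 × (64.5 − 42.5) = 0.22 × 22 = 4.84.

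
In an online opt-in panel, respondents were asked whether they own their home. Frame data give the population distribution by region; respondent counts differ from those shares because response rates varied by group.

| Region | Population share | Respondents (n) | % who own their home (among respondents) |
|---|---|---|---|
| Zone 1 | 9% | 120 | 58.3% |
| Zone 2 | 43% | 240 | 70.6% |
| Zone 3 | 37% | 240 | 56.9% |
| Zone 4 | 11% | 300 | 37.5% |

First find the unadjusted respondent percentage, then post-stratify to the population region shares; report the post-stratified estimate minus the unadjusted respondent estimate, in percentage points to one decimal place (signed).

+6.5 percentage points

Unadjusted (pooled respondent) estimate weights by respondent counts:
  (120/900)×58.3 + (240/900)×70.6 + (240/900)×56.9 + (300/900)×37.5 = 54.2733%
Post-stratified estimate weights by population shares:
  0.09×58.3 + 0.43×70.6 + 0.37×56.9 + 0.11×37.5 = 60.783%
Difference = 60.783 − 54.2733 = 6.5097 pp.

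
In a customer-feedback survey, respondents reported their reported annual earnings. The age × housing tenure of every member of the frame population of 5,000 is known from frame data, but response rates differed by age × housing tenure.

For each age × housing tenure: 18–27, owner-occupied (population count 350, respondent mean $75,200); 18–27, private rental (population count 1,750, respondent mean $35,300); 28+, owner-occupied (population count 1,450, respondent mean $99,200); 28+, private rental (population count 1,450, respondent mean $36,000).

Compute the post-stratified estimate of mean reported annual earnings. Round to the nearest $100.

Each cell contributes population-share × respondent value:
  18–27, owner-occupied: (350/5,000) × 75,200 = 5264
  18–27, private rental: (1,750/5,000) × 35,300 = 12,355
  28+, owner-occupied: (1,450/5,000) × 99,200 = 28,768
  28+, private rental: (1,450/5,000) × 36,000 = 10,440
Post-stratified estimate = 56,827 → $56,800.

$56,800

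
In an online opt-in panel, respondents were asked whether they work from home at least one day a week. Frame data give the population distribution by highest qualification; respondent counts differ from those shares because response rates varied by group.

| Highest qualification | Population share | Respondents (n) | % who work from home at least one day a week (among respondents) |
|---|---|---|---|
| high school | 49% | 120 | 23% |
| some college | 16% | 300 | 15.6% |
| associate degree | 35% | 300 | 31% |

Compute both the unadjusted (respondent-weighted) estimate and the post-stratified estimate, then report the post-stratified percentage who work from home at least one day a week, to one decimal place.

24.6%

Unadjusted (pooled respondent) estimate weights by respondent counts:
  (120/720)×23 + (300/720)×15.6 + (300/720)×31 = 23.25%
Reweighting by population highest qualification shares:
  0.49×23 + 0.16×15.6 + 0.35×31 = 24.616%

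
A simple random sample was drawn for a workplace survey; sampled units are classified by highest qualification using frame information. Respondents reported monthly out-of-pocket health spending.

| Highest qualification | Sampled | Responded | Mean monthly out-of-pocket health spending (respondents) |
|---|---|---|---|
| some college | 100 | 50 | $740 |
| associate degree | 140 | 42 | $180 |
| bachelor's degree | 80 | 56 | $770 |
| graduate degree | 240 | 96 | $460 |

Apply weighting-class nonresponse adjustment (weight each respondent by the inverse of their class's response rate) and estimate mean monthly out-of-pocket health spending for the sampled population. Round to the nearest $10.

$480

Class response rates: some college 50/100 = 50%, associate degree 42/140 = 30%, bachelor's degree 56/80 = 70%, graduate degree 96/240 = 40%.
Inverse-response-rate weighting restores each class to its sampled count, so class totals weight by n_sampled:
  some college: 100 × 740 = 74,000
  associate degree: 140 × 180 = 25,200
  bachelor's degree: 80 × 770 = 61,600
  graduate degree: 240 × 460 = 110,400
Adjusted estimate = 271,200 / 560 = 484.286 → $480.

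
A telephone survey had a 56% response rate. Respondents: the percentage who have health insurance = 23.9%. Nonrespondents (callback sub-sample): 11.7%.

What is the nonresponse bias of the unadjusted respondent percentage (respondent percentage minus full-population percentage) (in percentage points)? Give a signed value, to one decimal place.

Nonresponse fraction = 1 − 0.56 = 0.44.
Bias = (nonresponse fraction) × (respondent percentage − nonrespondent percentage)
     = 0.44 × (23.9 − 11.7) = 0.44 × 12.2 = 5.368.

+5.4 percentage points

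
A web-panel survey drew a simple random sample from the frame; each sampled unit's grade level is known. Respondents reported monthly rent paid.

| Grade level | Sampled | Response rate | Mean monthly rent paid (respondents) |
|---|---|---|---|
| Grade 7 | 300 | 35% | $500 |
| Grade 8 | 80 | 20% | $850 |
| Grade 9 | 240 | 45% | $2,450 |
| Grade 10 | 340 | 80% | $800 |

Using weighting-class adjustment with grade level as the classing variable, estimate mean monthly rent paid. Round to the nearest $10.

Weighting each respondent by the inverse class response rate inflates each class back to its sampled size, so the class weight is n_sampled:
  Grade 7: 300 × 500 = 150,000
  Grade 8: 80 × 850 = 68,000
  Grade 9: 240 × 2450 = 588,000
  Grade 10: 340 × 800 = 272,000
Adjusted estimate = 1,078,000 / 960 = 1122.92 → $1,120.

$1,120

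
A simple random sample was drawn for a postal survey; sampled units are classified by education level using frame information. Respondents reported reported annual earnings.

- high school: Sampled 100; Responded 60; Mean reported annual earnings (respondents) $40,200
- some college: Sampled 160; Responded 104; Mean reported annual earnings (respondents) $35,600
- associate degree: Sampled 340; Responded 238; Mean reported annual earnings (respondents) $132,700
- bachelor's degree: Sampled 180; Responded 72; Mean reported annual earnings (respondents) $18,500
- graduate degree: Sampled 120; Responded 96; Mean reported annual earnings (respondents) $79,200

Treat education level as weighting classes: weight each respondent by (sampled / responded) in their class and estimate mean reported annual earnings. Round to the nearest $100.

Class response rates: high school 60/100 = 60%, some college 104/160 = 65%, associate degree 238/340 = 70%, bachelor's degree 72/180 = 40%, graduate degree 96/120 = 80%.
Each respondent's weight = sampled/responded in their class; summing within a class gives n_sampled, so:
  high school: 100 × 40,200 = 4,020,000
  some college: 160 × 35,600 = 5,696,000
  associate degree: 340 × 132,700 = 45,118,000
  bachelor's degree: 180 × 18,500 = 3,330,000
  graduate degree: 120 × 79,200 = 9,504,000
Adjusted estimate = 67,668,000 / 900 = 75186.7 → $75,200.

$75,200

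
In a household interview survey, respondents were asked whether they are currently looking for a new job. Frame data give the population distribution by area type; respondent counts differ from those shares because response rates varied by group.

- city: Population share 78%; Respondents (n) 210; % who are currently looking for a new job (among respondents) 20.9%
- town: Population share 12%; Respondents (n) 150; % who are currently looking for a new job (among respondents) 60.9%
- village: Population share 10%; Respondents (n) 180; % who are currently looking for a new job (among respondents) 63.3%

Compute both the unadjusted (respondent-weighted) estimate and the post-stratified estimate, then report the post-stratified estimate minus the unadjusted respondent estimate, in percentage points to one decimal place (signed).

-16.2 percentage points

Without adjustment, the pooled respondent share is:
  (210/540)×20.9 + (150/540)×60.9 + (180/540)×63.3 = 46.1444%
Post-stratified estimate weights by population shares:
  0.78×20.9 + 0.12×60.9 + 0.1×63.3 = 29.94%
Difference = 29.94 − 46.1444 = -16.2044 pp.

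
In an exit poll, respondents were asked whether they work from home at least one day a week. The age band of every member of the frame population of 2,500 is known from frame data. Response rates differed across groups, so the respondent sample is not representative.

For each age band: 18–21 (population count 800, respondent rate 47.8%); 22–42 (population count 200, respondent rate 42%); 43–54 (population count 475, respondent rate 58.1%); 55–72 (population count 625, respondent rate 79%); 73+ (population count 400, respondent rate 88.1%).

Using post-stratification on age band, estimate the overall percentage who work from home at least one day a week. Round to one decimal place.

Post-stratification weights by population share, not respondent share:
  18–21: (800/2,500) × 47.8 = 15.296
  22–42: (200/2,500) × 42 = 3.36
  43–54: (475/2,500) × 58.1 = 11.039
  55–72: (625/2,500) × 79 = 19.75
  73+: (400/2,500) × 88.1 = 14.096
Post-stratified estimate = 63.541 → 63.5%.

63.5%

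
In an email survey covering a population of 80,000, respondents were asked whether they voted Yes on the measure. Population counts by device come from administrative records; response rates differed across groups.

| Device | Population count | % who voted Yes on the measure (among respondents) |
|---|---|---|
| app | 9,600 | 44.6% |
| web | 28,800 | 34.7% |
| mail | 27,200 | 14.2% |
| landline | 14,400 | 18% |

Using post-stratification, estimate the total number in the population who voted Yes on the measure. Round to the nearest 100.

20,700

Estimated count per cell = population count × respondent percentage:
  app: 9,600 × 44.6% = 4281.6
  web: 28,800 × 34.7% = 9993.6
  mail: 27,200 × 14.2% = 3862.4
  landline: 14,400 × 18% = 2592
Estimated total = 20729.6 → 20,700.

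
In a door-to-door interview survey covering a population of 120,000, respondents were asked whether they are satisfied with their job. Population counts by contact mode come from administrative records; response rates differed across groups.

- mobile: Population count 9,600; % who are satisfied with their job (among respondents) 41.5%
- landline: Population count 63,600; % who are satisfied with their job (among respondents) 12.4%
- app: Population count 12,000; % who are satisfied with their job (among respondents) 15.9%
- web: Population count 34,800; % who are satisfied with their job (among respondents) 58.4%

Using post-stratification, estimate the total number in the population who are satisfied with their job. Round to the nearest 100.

Each cell contributes its population count × the respondent rate:
  mobile: 9,600 × 41.5% = 3984
  landline: 63,600 × 12.4% = 7886.4
  app: 12,000 × 15.9% = 1908
  web: 34,800 × 58.4% = 20323.2
Estimated total = 34101.6 → 34,100.

34,100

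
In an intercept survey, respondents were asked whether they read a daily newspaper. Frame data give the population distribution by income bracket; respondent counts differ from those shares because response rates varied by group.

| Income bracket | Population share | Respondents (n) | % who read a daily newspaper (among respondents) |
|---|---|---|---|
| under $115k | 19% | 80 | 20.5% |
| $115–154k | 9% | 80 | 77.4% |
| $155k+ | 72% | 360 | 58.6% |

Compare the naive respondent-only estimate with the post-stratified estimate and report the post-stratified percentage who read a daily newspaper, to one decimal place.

53.1%

Unadjusted (pooled respondent) estimate weights by respondent counts:
  (80/520)×20.5 + (80/520)×77.4 + (360/520)×58.6 = 55.6308%
Post-stratified estimate weights by population shares:
  0.19×20.5 + 0.09×77.4 + 0.72×58.6 = 53.053%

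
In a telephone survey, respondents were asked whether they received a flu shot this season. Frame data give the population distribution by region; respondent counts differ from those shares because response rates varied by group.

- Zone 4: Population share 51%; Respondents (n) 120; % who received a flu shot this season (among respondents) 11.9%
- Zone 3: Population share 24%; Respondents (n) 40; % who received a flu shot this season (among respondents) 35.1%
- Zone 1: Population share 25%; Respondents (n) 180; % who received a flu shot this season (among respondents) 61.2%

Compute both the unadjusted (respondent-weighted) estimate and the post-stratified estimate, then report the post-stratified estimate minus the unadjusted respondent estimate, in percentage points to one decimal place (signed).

Without adjustment, the pooled respondent share is:
  (120/340)×11.9 + (40/340)×35.1 + (180/340)×61.2 = 40.7294%
Reweighting by population region shares:
  0.51×11.9 + 0.24×35.1 + 0.25×61.2 = 29.793%
Difference = 29.793 − 40.7294 = -10.9364 pp.

-10.9 percentage points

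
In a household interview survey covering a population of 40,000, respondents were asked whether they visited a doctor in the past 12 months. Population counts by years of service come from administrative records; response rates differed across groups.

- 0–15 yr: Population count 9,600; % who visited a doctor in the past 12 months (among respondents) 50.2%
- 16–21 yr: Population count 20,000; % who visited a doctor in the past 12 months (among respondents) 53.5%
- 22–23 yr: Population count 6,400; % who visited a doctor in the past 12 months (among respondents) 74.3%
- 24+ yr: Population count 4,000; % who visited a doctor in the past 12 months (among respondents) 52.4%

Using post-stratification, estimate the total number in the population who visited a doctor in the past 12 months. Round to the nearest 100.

22,400

Apply each group's respondent rate to its population count:
  0–15 yr: 9,600 × 50.2% = 4819.2
  16–21 yr: 20,000 × 53.5% = 10,700
  22–23 yr: 6,400 × 74.3% = 4755.2
  24+ yr: 4,000 × 52.4% = 2096
Estimated total = 22370.4 → 22,400.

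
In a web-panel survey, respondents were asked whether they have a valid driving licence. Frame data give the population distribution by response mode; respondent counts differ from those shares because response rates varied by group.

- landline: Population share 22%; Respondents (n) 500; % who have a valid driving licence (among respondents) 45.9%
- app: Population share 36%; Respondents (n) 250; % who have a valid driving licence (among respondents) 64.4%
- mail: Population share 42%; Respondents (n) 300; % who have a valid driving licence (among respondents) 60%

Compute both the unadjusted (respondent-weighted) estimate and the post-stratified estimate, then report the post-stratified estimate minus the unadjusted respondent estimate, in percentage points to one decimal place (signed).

Unadjusted (pooled respondent) estimate weights by respondent counts:
  (500/1050)×45.9 + (250/1050)×64.4 + (300/1050)×60 = 54.3333%
Post-stratifying to population shares instead:
  0.22×45.9 + 0.36×64.4 + 0.42×60 = 58.482%
Difference = 58.482 − 54.3333 = 4.1487 pp.

+4.1 percentage points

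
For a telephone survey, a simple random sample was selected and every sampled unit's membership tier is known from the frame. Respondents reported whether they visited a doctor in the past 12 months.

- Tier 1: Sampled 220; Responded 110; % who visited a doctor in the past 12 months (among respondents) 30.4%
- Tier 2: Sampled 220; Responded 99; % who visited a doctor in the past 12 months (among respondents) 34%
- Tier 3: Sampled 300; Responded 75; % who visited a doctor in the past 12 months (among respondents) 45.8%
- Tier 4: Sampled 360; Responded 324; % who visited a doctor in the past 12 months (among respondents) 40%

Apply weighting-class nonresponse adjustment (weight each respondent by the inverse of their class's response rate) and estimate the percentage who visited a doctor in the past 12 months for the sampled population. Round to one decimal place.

38.5%

Class response rates: Tier 1 110/220 = 50%, Tier 2 99/220 = 45%, Tier 3 75/300 = 25%, Tier 4 324/360 = 90%.
Weighting each respondent by the inverse class response rate inflates each class back to its sampled size, so the class weight is n_sampled:
  Tier 1: 220 × 30.4 = 6688
  Tier 2: 220 × 34 = 7480
  Tier 3: 300 × 45.8 = 13,740
  Tier 4: 360 × 40 = 14,400
Adjusted estimate = 42,308 / 1,100 = 38.4618 → 38.5%.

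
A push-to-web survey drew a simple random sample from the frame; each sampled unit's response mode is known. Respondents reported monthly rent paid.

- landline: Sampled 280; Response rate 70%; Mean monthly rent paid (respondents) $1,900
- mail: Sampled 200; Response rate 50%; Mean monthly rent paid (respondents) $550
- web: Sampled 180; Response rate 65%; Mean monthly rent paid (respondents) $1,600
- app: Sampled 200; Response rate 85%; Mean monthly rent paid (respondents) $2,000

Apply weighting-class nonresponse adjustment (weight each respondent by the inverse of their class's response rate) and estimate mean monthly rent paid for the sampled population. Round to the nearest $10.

$1,550

Each respondent's weight = sampled/responded in their class; summing within a class gives n_sampled, so:
  landline: 280 × 1900 = 532,000
  mail: 200 × 550 = 110,000
  web: 180 × 1600 = 288,000
  app: 200 × 2000 = 400,000
Adjusted estimate = 1,330,000 / 860 = 1546.51 → $1,550.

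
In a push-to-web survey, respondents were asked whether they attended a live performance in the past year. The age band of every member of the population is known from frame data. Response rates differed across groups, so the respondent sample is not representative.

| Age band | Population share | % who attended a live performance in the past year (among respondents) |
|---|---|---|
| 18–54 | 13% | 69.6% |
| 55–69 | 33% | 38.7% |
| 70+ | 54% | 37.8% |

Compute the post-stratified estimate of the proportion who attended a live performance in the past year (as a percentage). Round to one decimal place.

42.2%

Post-stratification weights by population share, not respondent share:
  18–54: 0.13 × 69.6 = 9.048
  55–69: 0.33 × 38.7 = 12.771
  70+: 0.54 × 37.8 = 20.412
Post-stratified estimate = 42.231 → 42.2%.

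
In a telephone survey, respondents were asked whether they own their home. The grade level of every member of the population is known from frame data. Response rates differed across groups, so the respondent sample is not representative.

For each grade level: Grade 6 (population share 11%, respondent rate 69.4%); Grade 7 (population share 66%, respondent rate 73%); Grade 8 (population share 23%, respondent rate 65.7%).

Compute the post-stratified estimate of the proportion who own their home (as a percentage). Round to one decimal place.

Reweight to the known grade level distribution:
  Grade 6: 0.11 × 69.4 = 7.634
  Grade 7: 0.66 × 73 = 48.18
  Grade 8: 0.23 × 65.7 = 15.111
Post-stratified estimate = 70.925 → 70.9%.

70.9%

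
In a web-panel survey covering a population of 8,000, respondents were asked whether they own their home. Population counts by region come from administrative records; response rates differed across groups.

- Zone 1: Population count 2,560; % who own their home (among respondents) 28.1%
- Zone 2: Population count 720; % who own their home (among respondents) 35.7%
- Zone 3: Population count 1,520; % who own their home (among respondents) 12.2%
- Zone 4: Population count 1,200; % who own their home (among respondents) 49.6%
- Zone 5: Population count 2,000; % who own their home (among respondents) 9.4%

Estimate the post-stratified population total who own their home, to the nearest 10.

1,950

Each cell contributes its population count × the respondent rate:
  Zone 1: 2,560 × 28.1% = 719.36
  Zone 2: 720 × 35.7% = 257.04
  Zone 3: 1,520 × 12.2% = 185.44
  Zone 4: 1,200 × 49.6% = 595.2
  Zone 5: 2,000 × 9.4% = 188
Estimated total = 1945.04 → 1,950.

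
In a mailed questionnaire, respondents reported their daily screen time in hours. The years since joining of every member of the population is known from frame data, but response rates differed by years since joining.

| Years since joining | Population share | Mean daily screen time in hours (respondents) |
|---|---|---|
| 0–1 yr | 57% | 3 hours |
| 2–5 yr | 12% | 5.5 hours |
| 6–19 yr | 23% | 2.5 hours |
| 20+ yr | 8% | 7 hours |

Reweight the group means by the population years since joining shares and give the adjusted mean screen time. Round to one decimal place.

Weight each group's respondent value by its population share:
  0–1 yr: 0.57 × 3 = 1.71
  2–5 yr: 0.12 × 5.5 = 0.66
  6–19 yr: 0.23 × 2.5 = 0.575
  20+ yr: 0.08 × 7 = 0.56
Post-stratified estimate = 3.505 → 3.5.

3.5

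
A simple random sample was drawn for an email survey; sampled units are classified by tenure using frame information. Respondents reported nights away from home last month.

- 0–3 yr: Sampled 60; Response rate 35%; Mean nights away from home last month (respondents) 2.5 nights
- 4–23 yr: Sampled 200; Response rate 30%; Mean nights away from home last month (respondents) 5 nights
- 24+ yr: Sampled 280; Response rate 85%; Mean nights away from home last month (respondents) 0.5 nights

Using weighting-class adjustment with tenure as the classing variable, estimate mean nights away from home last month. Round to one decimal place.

Weighting each respondent by the inverse class response rate inflates each class back to its sampled size, so the class weight is n_sampled:
  0–3 yr: 60 × 2.5 = 150
  4–23 yr: 200 × 5 = 1000
  24+ yr: 280 × 0.5 = 140
Adjusted estimate = 1290 / 540 = 2.38889 → 2.4.

2.4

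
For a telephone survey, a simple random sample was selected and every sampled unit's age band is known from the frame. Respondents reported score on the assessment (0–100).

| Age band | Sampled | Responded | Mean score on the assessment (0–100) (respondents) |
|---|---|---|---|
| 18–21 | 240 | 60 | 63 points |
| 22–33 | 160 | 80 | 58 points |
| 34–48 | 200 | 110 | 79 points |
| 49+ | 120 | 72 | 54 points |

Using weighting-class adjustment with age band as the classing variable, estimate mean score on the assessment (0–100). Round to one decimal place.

Response rates by class: 18–21 60/240 = 25%, 22–33 80/160 = 50%, 34–48 110/200 = 55%, 49+ 72/120 = 60%.
Each respondent's weight = sampled/responded in their class; summing within a class gives n_sampled, so:
  18–21: 240 × 63 = 15,120
  22–33: 160 × 58 = 9280
  34–48: 200 × 79 = 15,800
  49+: 120 × 54 = 6480
Adjusted estimate = 46,680 / 720 = 64.8333 → 64.8.

64.8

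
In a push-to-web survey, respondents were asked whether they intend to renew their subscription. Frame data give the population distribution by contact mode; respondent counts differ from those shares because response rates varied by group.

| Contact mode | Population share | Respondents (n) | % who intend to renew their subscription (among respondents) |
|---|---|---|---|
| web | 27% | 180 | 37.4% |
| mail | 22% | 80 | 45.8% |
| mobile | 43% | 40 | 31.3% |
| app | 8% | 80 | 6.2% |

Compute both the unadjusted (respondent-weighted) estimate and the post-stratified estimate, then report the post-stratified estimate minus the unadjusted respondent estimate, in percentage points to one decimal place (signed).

Without adjustment, the pooled respondent share is:
  (180/380)×37.4 + (80/380)×45.8 + (40/380)×31.3 + (80/380)×6.2 = 31.9579%
Post-stratified estimate weights by population shares:
  0.27×37.4 + 0.22×45.8 + 0.43×31.3 + 0.08×6.2 = 34.129%
Difference = 34.129 − 31.9579 = 2.1711 pp.

+2.2 percentage points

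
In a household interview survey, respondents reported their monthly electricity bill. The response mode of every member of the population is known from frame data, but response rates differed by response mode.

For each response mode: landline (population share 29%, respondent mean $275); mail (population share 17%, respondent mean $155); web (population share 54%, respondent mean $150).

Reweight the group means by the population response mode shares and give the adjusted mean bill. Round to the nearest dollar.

Each cell contributes population-share × respondent value:
  landline: 0.29 × 275 = 79.75
  mail: 0.17 × 155 = 26.35
  web: 0.54 × 150 = 81
Post-stratified estimate = 187.1 → $187.

$187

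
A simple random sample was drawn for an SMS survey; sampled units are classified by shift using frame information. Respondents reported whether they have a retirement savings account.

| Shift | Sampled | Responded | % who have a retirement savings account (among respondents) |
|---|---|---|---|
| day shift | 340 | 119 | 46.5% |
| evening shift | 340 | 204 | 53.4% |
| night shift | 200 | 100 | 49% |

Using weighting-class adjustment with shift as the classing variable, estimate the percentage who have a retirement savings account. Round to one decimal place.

49.7%

Class response rates: day shift 119/340 = 35%, evening shift 204/340 = 60%, night shift 100/200 = 50%.
Each respondent's weight = sampled/responded in their class; summing within a class gives n_sampled, so:
  day shift: 340 × 46.5 = 15,810
  evening shift: 340 × 53.4 = 18,156
  night shift: 200 × 49 = 9800
Adjusted estimate = 43,766 / 880 = 49.7341 → 49.7%.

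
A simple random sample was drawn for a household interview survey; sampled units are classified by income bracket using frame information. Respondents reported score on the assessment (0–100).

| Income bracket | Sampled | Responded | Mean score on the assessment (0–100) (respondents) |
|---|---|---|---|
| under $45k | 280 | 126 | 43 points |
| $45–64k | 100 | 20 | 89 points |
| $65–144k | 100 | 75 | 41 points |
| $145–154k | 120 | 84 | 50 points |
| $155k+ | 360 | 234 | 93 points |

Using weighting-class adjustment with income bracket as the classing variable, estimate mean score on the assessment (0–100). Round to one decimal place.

Class response rates: under $45k 126/280 = 45%, $45–64k 20/100 = 20%, $65–144k 75/100 = 75%, $145–154k 84/120 = 70%, $155k+ 234/360 = 65%.
Weighting each respondent by the inverse class response rate inflates each class back to its sampled size, so the class weight is n_sampled:
  under $45k: 280 × 43 = 12,040
  $45–64k: 100 × 89 = 8900
  $65–144k: 100 × 41 = 4100
  $145–154k: 120 × 50 = 6000
  $155k+: 360 × 93 = 33,480
Adjusted estimate = 64,520 / 960 = 67.2083 → 67.2.

67.2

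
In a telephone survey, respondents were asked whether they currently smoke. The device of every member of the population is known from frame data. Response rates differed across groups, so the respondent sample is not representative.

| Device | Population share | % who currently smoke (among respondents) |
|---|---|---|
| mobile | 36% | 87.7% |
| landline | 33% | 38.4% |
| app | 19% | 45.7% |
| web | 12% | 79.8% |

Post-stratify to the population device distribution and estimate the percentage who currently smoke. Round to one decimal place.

62.5%

Weight each group's respondent value by its population share:
  mobile: 0.36 × 87.7 = 31.572
  landline: 0.33 × 38.4 = 12.672
  app: 0.19 × 45.7 = 8.683
  web: 0.12 × 79.8 = 9.576
Post-stratified estimate = 62.503 → 62.5%.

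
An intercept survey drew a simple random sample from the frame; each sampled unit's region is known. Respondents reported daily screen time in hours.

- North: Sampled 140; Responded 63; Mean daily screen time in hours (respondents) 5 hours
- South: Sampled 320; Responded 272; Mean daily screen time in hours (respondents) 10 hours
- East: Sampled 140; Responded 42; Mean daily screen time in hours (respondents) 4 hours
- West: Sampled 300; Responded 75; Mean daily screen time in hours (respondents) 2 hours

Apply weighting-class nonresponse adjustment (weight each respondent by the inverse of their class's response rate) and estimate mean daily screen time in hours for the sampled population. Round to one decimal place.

Class response rates: North 63/140 = 45%, South 272/320 = 85%, East 42/140 = 30%, West 75/300 = 25%.
With weight = n_sampled/n_responded per class, the weighted class total is n_sampled:
  North: 140 × 5 = 700
  South: 320 × 10 = 3200
  East: 140 × 4 = 560
  West: 300 × 2 = 600
Adjusted estimate = 5060 / 900 = 5.62222 → 5.6.

5.6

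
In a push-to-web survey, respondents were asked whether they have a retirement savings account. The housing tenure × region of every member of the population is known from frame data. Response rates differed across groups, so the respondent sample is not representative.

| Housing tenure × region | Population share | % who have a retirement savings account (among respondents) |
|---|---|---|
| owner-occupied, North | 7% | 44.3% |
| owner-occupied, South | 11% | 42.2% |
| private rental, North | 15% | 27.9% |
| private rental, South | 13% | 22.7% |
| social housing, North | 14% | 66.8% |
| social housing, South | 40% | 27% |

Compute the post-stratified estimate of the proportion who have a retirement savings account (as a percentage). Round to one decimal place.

35.0%

Reweight to the known housing tenure × region distribution:
  owner-occupied, North: 0.07 × 44.3 = 3.101
  owner-occupied, South: 0.11 × 42.2 = 4.642
  private rental, North: 0.15 × 27.9 = 4.185
  private rental, South: 0.13 × 22.7 = 2.951
  social housing, North: 0.14 × 66.8 = 9.352
  social housing, South: 0.4 × 27 = 10.8
Post-stratified estimate = 35.031 → 35.0%.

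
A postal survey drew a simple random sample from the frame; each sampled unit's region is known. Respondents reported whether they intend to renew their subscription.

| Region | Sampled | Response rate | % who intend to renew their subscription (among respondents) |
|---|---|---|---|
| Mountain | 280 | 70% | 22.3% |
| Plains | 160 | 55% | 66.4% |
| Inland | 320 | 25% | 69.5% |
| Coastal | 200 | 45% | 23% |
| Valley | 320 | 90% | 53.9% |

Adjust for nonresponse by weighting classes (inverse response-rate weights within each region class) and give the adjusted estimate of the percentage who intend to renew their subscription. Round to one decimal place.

47.6%

Inverse-response-rate weighting restores each class to its sampled count, so class totals weight by n_sampled:
  Mountain: 280 × 22.3 = 6244
  Plains: 160 × 66.4 = 10,624
  Inland: 320 × 69.5 = 22,240
  Coastal: 200 × 23 = 4600
  Valley: 320 × 53.9 = 17,248
Adjusted estimate = 60,956 / 1,280 = 47.6219 → 47.6%.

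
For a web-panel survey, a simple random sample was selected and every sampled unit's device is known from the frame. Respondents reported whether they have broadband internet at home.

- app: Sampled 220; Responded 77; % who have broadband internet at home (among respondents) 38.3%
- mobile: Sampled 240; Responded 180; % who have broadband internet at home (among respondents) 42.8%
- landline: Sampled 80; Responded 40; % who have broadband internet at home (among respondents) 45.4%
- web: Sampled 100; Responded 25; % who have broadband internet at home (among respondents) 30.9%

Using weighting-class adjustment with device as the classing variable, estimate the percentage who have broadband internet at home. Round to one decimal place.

39.7%

Class response rates: app 77/220 = 35%, mobile 180/240 = 75%, landline 40/80 = 50%, web 25/100 = 25%.
With weight = n_sampled/n_responded per class, the weighted class total is n_sampled:
  app: 220 × 38.3 = 8426
  mobile: 240 × 42.8 = 10,272
  landline: 80 × 45.4 = 3632
  web: 100 × 30.9 = 3090
Adjusted estimate = 25,420 / 640 = 39.7188 → 39.7%.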